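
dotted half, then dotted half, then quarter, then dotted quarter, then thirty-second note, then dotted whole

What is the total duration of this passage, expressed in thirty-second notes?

117

Convert each value to thirty-second notes: dotted half = 24; dotted half = 24; quarter = 8; dotted quarter = 12; thirty-second note = 1; dotted whole = 48.
Adding: 24 + 24 + 8 + 12 + 1 + 48 = 117 thirty-second notes.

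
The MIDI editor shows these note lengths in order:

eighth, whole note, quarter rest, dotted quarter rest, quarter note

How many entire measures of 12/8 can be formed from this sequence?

One bar of 12/8 = 12 eighth notes.
In eighth notes: eighth = 1; whole note = 8; quarter rest = 2; dotted quarter rest = 3; quarter note = 2.
Sum: 1 + 8 + 2 + 3 + 2 = 16.
16 ÷ 12 = 1 complete bar with 4 left over.

1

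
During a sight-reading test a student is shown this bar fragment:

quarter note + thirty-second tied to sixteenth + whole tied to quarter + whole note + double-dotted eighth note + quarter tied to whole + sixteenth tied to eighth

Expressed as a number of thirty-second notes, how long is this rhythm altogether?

Convert each value to thirty-second notes: quarter note = 8; thirty-second tied to sixteenth (thirty-second + sixteenth) = 3; whole tied to quarter (whole + quarter) = 40; whole note = 32; double-dotted eighth note = 7; quarter tied to whole (quarter + whole) = 40; sixteenth tied to eighth (sixteenth + eighth) = 6.
Sum: 8 + 3 + 40 + 32 + 7 + 40 + 6 = 136 thirty-second notes.

136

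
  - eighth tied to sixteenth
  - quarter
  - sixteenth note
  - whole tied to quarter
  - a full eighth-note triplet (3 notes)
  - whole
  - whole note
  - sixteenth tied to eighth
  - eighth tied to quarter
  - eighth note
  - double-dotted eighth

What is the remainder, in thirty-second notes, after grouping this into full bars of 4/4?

29

One bar of 4/4 = 32 thirty-second notes.
Each duration in thirty-second notes: eighth tied to sixteenth (eighth + sixteenth) = 6; quarter = 8; sixteenth note = 2; whole tied to quarter (whole + quarter) = 40; a full eighth-note triplet (3 notes) (three triplet eighths span one quarter) = 8; whole = 32; whole note = 32; sixteenth tied to eighth (sixteenth + eighth) = 6; eighth tied to quarter (eighth + quarter) = 12; eighth note = 4; double-dotted eighth = 7.
Total: 6 + 8 + 2 + 40 + 8 + 32 + 32 + 6 + 12 + 4 + 7 = 157.
157 ÷ 32 = 4 complete bars with 29 thirty-second notes remaining.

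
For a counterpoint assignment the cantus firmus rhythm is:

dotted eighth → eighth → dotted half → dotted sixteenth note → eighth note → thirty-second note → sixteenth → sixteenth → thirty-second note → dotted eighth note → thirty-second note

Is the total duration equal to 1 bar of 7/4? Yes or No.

No

One bar of 7/4 = 56 thirty-second notes.
In thirty-second notes: dotted eighth = 6; eighth = 4; dotted half = 24; dotted sixteenth note = 3; eighth note = 4; thirty-second note = 1; sixteenth = 2; sixteenth = 2; thirty-second note = 1; dotted eighth note = 6; thirty-second note = 1.
Altogether 6 + 4 + 24 + 3 + 4 + 1 + 2 + 2 + 1 + 6 + 1 = 54.
54 falls short of 56, so the answer is No.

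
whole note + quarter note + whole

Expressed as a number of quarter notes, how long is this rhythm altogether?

9

Convert each value to quarter notes: whole note = 4; quarter note = 1; whole = 4.
Sum: 4 + 1 + 4 = 9 quarter notes.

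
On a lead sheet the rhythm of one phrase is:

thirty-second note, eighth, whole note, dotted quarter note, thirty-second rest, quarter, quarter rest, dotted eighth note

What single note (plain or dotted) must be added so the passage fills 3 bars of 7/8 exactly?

dotted quarter note

3 bars of 7/8 = 84 thirty-second notes.
Each duration in thirty-second notes: thirty-second note = 1; eighth = 4; whole note = 32; dotted quarter note = 12; thirty-second rest = 1; quarter = 8; quarter rest = 8; dotted eighth note = 6.
Adding: 1 + 4 + 32 + 12 + 1 + 8 + 8 + 6 = 72.
Remaining: 84 − 72 = 12 thirty-second notes, which is a dotted quarter note.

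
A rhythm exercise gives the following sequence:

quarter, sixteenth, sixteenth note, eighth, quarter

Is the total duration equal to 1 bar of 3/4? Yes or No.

Yes

One bar of 3/4 = 12 sixteenth notes.
Convert each value to sixteenth notes: quarter = 4; sixteenth = 1; sixteenth note = 1; eighth = 2; quarter = 4.
Adding: 4 + 1 + 1 + 2 + 4 = 12.
12 equals 12, so the answer is Yes.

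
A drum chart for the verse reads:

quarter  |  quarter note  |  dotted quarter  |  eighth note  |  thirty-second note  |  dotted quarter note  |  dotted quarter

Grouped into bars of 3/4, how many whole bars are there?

2

One bar of 3/4 = 24 thirty-second notes.
Each duration in thirty-second notes: quarter = 8; quarter note = 8; dotted quarter = 12; eighth note = 4; thirty-second note = 1; dotted quarter note = 12; dotted quarter = 12.
Altogether 8 + 8 + 12 + 4 + 1 + 12 + 12 = 57.
57 ÷ 24 = 2 complete bars with 9 left over.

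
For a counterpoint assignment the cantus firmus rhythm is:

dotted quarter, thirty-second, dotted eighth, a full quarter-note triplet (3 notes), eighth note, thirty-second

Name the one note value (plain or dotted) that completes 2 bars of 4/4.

2 bars of 4/4 = 64 thirty-second notes.
In thirty-second notes: dotted quarter = 12; thirty-second = 1; dotted eighth = 6; a full quarter-note triplet (3 notes) (three triplet quarters span one half) = 16; eighth note = 4; thirty-second = 1.
Altogether 12 + 1 + 6 + 16 + 4 + 1 = 40.
Remaining: 64 − 40 = 24 thirty-second notes, which is a dotted half note.

dotted half note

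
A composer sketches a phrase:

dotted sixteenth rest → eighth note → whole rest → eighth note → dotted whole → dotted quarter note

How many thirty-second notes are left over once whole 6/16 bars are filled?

One bar of 6/16 = 12 thirty-second notes.
Working in thirty-second notes: dotted sixteenth rest = 3; eighth note = 4; whole rest = 32; eighth note = 4; dotted whole = 48; dotted quarter note = 12.
Sum: 3 + 4 + 32 + 4 + 48 + 12 = 103.
103 ÷ 12 = 8 complete bars with 7 thirty-second notes remaining.

7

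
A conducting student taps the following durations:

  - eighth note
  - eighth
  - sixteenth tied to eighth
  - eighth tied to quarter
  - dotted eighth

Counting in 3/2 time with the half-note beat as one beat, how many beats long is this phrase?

2

One half-note beat = 8 sixteenth notes.
In sixteenth notes: eighth note = 2; eighth = 2; sixteenth tied to eighth (sixteenth + eighth) = 3; eighth tied to quarter (eighth + quarter) = 6; dotted eighth = 3.
Altogether 2 + 2 + 3 + 6 + 3 = 16.
16 ÷ 8 = 2 beats.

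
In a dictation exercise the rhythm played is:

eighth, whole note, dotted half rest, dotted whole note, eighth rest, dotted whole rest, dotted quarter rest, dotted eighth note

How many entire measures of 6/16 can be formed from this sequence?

14

One bar of 6/16 = 6 sixteenth notes.
Working in sixteenth notes: eighth = 2; whole note = 16; dotted half rest = 12; dotted whole note = 24; eighth rest = 2; dotted whole rest = 24; dotted quarter rest = 6; dotted eighth note = 3.
Altogether 2 + 16 + 12 + 24 + 2 + 24 + 6 + 3 = 89.
89 ÷ 6 = 14 complete bars with 5 left over.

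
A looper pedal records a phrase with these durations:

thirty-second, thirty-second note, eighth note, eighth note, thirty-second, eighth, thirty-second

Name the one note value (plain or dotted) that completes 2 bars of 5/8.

2 bars of 5/8 = 40 thirty-second notes.
Express everything in thirty-second notes: thirty-second = 1; thirty-second note = 1; eighth note = 4; eighth note = 4; thirty-second = 1; eighth = 4; thirty-second = 1.
Altogether 1 + 1 + 4 + 4 + 1 + 4 + 1 = 16.
Remaining: 40 − 16 = 24 thirty-second notes, which is a dotted half note.

dotted half note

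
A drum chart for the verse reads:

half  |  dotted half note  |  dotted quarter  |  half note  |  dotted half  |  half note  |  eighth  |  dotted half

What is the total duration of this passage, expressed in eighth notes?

34

In eighth notes: half = 4; dotted half note = 6; dotted quarter = 3; half note = 4; dotted half = 6; half note = 4; eighth = 1; dotted half = 6.
Total: 4 + 6 + 3 + 4 + 6 + 4 + 1 + 6 = 34 eighth notes.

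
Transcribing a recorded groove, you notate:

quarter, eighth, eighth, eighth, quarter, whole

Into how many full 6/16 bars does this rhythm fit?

One bar of 6/16 = 3 eighth notes.
Working in eighth notes: quarter = 2; eighth = 1; eighth = 1; eighth = 1; quarter = 2; whole = 8.
Sum: 2 + 1 + 1 + 1 + 2 + 8 = 15.
15 ÷ 3 = 5 complete bars with 0 left over.

5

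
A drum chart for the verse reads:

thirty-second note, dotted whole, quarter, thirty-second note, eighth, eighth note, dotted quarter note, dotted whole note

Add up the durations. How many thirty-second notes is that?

In thirty-second notes: thirty-second note = 1; dotted whole = 48; quarter = 8; thirty-second note = 1; eighth = 4; eighth note = 4; dotted quarter note = 12; dotted whole note = 48.
Adding: 1 + 48 + 8 + 1 + 4 + 4 + 12 + 48 = 126 thirty-second notes.

126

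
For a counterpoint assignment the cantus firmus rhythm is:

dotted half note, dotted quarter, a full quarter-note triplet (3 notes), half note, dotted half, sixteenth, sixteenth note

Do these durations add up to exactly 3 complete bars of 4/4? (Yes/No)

One bar of 4/4 = 16 sixteenth notes, so 3 bars = 48.
In sixteenth notes: dotted half note = 12; dotted quarter = 6; a full quarter-note triplet (3 notes) (three triplet quarters span one half) = 8; half note = 8; dotted half = 12; sixteenth = 1; sixteenth note = 1.
Adding: 12 + 6 + 8 + 8 + 12 + 1 + 1 = 48.
48 equals 48, so the answer is Yes.

Yes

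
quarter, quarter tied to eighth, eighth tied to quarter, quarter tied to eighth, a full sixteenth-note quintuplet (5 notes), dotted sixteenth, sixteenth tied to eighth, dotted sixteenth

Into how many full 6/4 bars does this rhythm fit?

1

One bar of 6/4 = 48 thirty-second notes.
Working in thirty-second notes: quarter = 8; quarter tied to eighth (quarter + eighth) = 12; eighth tied to quarter (eighth + quarter) = 12; quarter tied to eighth (quarter + eighth) = 12; a full sixteenth-note quintuplet (5 notes) (five quintuplet sixteenths span one quarter) = 8; dotted sixteenth = 3; sixteenth tied to eighth (sixteenth + eighth) = 6; dotted sixteenth = 3.
Altogether 8 + 12 + 12 + 12 + 8 + 3 + 6 + 3 = 64.
64 ÷ 48 = 1 complete bar with 16 left over.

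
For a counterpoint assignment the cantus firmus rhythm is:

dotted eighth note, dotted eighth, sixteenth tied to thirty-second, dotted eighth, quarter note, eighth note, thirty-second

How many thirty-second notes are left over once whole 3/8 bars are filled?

One bar of 3/8 = 12 thirty-second notes.
In thirty-second notes: dotted eighth note = 6; dotted eighth = 6; sixteenth tied to thirty-second (sixteenth + thirty-second) = 3; dotted eighth = 6; quarter note = 8; eighth note = 4; thirty-second = 1.
Adding: 6 + 6 + 3 + 6 + 8 + 4 + 1 = 34.
34 ÷ 12 = 2 complete bars with 10 thirty-second notes remaining.

10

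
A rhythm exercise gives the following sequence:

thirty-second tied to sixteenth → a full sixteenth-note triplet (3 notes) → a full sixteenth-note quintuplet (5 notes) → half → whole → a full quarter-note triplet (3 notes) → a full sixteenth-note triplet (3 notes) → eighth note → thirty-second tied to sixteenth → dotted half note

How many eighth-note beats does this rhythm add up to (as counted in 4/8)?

One eighth-note beat = 4 thirty-second notes.
Each duration in thirty-second notes: thirty-second tied to sixteenth (thirty-second + sixteenth) = 3; a full sixteenth-note triplet (3 notes) (three triplet sixteenths span one eighth) = 4; a full sixteenth-note quintuplet (5 notes) (five quintuplet sixteenths span one quarter) = 8; half = 16; whole = 32; a full quarter-note triplet (3 notes) (three triplet quarters span one half) = 16; a full sixteenth-note triplet (3 notes) (three triplet sixteenths span one eighth) = 4; eighth note = 4; thirty-second tied to sixteenth (thirty-second + sixteenth) = 3; dotted half note = 24.
Sum: 3 + 4 + 8 + 16 + 32 + 16 + 4 + 4 + 3 + 24 = 114.
114 ÷ 4 = 28.5 beats.

28.5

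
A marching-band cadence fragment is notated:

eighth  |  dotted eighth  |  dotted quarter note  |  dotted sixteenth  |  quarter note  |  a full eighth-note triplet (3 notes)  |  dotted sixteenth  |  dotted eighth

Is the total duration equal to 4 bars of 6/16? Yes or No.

One bar of 6/16 = 12 thirty-second notes, so 4 bars = 48.
Working in thirty-second notes: eighth = 4; dotted eighth = 6; dotted quarter note = 12; dotted sixteenth = 3; quarter note = 8; a full eighth-note triplet (3 notes) (three triplet eighths span one quarter) = 8; dotted sixteenth = 3; dotted eighth = 6.
Total: 4 + 6 + 12 + 3 + 8 + 8 + 3 + 6 = 50.
50 exceeds 48, so the answer is No.

No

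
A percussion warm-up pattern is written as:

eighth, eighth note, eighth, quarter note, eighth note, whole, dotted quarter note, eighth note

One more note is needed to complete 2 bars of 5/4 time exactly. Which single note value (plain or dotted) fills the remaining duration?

quarter note

2 bars of 5/4 = 20 eighth notes.
In eighth notes: eighth = 1; eighth note = 1; eighth = 1; quarter note = 2; eighth note = 1; whole = 8; dotted quarter note = 3; eighth note = 1.
Sum: 1 + 1 + 1 + 2 + 1 + 8 + 3 + 1 = 18.
Remaining: 20 − 18 = 2 eighth notes, which is a quarter note.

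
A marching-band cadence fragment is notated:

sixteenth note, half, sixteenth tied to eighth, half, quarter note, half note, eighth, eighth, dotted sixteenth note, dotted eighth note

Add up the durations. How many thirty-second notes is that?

In thirty-second notes: sixteenth note = 2; half = 16; sixteenth tied to eighth (sixteenth + eighth) = 6; half = 16; quarter note = 8; half note = 16; eighth = 4; eighth = 4; dotted sixteenth note = 3; dotted eighth note = 6.
Adding: 2 + 16 + 6 + 16 + 8 + 16 + 4 + 4 + 3 + 6 = 81 thirty-second notes.

81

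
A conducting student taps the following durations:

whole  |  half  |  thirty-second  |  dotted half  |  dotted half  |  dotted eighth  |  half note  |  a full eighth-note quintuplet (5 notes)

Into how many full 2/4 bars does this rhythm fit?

8

One bar of 2/4 = 16 thirty-second notes.
In thirty-second notes: whole = 32; half = 16; thirty-second = 1; dotted half = 24; dotted half = 24; dotted eighth = 6; half note = 16; a full eighth-note quintuplet (5 notes) (five quintuplet eighths span one half) = 16.
Sum: 32 + 16 + 1 + 24 + 24 + 6 + 16 + 16 = 135.
135 ÷ 16 = 8 complete bars with 7 left over.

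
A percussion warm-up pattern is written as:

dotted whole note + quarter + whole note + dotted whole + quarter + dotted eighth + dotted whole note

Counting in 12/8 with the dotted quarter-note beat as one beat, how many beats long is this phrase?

One dotted quarter-note beat = 6 sixteenth notes.
In sixteenth notes: dotted whole note = 24; quarter = 4; whole note = 16; dotted whole = 24; quarter = 4; dotted eighth = 3; dotted whole note = 24.
Adding: 24 + 4 + 16 + 24 + 4 + 3 + 24 = 99.
99 ÷ 6 = 16.5 beats.

16.5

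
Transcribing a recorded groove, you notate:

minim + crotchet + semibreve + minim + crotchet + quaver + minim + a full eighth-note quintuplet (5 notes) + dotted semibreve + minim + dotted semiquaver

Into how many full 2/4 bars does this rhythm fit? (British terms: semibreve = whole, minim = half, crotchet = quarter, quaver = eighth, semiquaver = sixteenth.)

11

One bar of 2/4 = 16 thirty-second notes.
In thirty-second notes: minim = 16; crotchet = 8; semibreve = 32; minim = 16; crotchet = 8; quaver = 4; minim = 16; a full eighth-note quintuplet (5 notes) (five quintuplet eighths span one half) = 16; dotted semibreve = 48; minim = 16; dotted semiquaver = 3.
Total: 16 + 8 + 32 + 16 + 8 + 4 + 16 + 16 + 48 + 16 + 3 = 183.
183 ÷ 16 = 11 complete bars with 7 left over.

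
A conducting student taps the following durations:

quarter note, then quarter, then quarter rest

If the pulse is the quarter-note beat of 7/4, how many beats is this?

One quarter-note beat = 2 eighth notes.
Express everything in eighth notes: quarter note = 2; quarter = 2; quarter rest = 2.
Adding: 2 + 2 + 2 = 6.
6 ÷ 2 = 3 beats.

3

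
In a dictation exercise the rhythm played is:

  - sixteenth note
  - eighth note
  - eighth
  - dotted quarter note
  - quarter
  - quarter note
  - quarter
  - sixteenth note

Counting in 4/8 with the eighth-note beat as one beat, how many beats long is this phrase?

One eighth-note beat = 2 sixteenth notes.
In sixteenth notes: sixteenth note = 1; eighth note = 2; eighth = 2; dotted quarter note = 6; quarter = 4; quarter note = 4; quarter = 4; sixteenth note = 1.
Sum: 1 + 2 + 2 + 6 + 4 + 4 + 4 + 1 = 24.
24 ÷ 2 = 12 beats.

12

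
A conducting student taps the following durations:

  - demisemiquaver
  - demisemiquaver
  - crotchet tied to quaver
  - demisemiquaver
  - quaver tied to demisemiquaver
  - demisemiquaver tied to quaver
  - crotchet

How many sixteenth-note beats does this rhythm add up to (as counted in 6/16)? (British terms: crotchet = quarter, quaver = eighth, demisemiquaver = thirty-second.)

16.5

One sixteenth-note beat = 2 thirty-second notes.
Working in thirty-second notes: demisemiquaver = 1; demisemiquaver = 1; crotchet tied to quaver (crotchet + quaver) = 12; demisemiquaver = 1; quaver tied to demisemiquaver (quaver + demisemiquaver) = 5; demisemiquaver tied to quaver (demisemiquaver + quaver) = 5; crotchet = 8.
Sum: 1 + 1 + 12 + 1 + 5 + 5 + 8 = 33.
33 ÷ 2 = 16.5 beats.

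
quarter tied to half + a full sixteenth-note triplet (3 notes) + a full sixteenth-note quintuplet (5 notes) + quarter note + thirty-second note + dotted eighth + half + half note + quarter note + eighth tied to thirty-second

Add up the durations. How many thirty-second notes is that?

96

Convert each value to thirty-second notes: quarter tied to half (quarter + half) = 24; a full sixteenth-note triplet (3 notes) (three triplet sixteenths span one eighth) = 4; a full sixteenth-note quintuplet (5 notes) (five quintuplet sixteenths span one quarter) = 8; quarter note = 8; thirty-second note = 1; dotted eighth = 6; half = 16; half note = 16; quarter note = 8; eighth tied to thirty-second (eighth + thirty-second) = 5.
Altogether 24 + 4 + 8 + 8 + 1 + 6 + 16 + 16 + 8 + 5 = 96 thirty-second notes.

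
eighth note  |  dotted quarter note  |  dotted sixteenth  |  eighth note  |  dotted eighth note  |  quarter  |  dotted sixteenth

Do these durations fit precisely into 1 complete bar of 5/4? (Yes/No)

One bar of 5/4 = 40 thirty-second notes.
In thirty-second notes: eighth note = 4; dotted quarter note = 12; dotted sixteenth = 3; eighth note = 4; dotted eighth note = 6; quarter = 8; dotted sixteenth = 3.
Altogether 4 + 12 + 3 + 4 + 6 + 8 + 3 = 40.
40 equals 40, so the answer is Yes.

Yes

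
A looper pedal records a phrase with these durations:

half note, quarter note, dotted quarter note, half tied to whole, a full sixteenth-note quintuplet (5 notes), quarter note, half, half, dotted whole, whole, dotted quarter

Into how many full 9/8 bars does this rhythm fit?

One bar of 9/8 = 9 eighth notes.
Convert each value to eighth notes: half note = 4; quarter note = 2; dotted quarter note = 3; half tied to whole (half + whole) = 12; a full sixteenth-note quintuplet (5 notes) (five quintuplet sixteenths span one quarter) = 2; quarter note = 2; half = 4; half = 4; dotted whole = 12; whole = 8; dotted quarter = 3.
Adding: 4 + 2 + 3 + 12 + 2 + 2 + 4 + 4 + 12 + 8 + 3 = 56.
56 ÷ 9 = 6 complete bars with 2 left over.

6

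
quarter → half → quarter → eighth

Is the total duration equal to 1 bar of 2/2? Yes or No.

No

One bar of 2/2 = 8 eighth notes.
Express everything in eighth notes: quarter = 2; half = 4; quarter = 2; eighth = 1.
Sum: 2 + 4 + 2 + 1 = 9.
9 exceeds 8, so the answer is No.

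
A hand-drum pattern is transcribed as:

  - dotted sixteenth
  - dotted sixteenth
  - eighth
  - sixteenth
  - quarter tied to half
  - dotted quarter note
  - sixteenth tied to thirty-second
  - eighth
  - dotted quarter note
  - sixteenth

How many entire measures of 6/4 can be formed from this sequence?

One bar of 6/4 = 48 thirty-second notes.
Working in thirty-second notes: dotted sixteenth = 3; dotted sixteenth = 3; eighth = 4; sixteenth = 2; quarter tied to half (quarter + half) = 24; dotted quarter note = 12; sixteenth tied to thirty-second (sixteenth + thirty-second) = 3; eighth = 4; dotted quarter note = 12; sixteenth = 2.
Total: 3 + 3 + 4 + 2 + 24 + 12 + 3 + 4 + 12 + 2 = 69.
69 ÷ 48 = 1 complete bar with 21 left over.

1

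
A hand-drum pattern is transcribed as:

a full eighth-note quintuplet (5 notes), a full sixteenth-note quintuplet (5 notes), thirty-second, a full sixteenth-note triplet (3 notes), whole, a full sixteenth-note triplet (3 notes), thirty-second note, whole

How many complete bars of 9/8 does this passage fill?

One bar of 9/8 = 36 thirty-second notes.
Express everything in thirty-second notes: a full eighth-note quintuplet (5 notes) (five quintuplet eighths span one half) = 16; a full sixteenth-note quintuplet (5 notes) (five quintuplet sixteenths span one quarter) = 8; thirty-second = 1; a full sixteenth-note triplet (3 notes) (three triplet sixteenths span one eighth) = 4; whole = 32; a full sixteenth-note triplet (3 notes) (three triplet sixteenths span one eighth) = 4; thirty-second note = 1; whole = 32.
Altogether 16 + 8 + 1 + 4 + 32 + 4 + 1 + 32 = 98.
98 ÷ 36 = 2 complete bars with 26 left over.

2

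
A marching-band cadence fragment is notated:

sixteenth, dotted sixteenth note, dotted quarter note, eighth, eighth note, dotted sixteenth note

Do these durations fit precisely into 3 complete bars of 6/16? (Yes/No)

One bar of 6/16 = 12 thirty-second notes, so 3 bars = 36.
Express everything in thirty-second notes: sixteenth = 2; dotted sixteenth note = 3; dotted quarter note = 12; eighth = 4; eighth note = 4; dotted sixteenth note = 3.
Adding: 2 + 3 + 12 + 4 + 4 + 3 = 28.
28 falls short of 36, so the answer is No.

No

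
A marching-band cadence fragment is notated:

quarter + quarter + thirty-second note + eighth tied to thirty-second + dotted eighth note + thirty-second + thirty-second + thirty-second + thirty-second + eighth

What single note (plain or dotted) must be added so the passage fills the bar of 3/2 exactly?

The bar of 3/2 = 48 thirty-second notes.
Each duration in thirty-second notes: quarter = 8; quarter = 8; thirty-second note = 1; eighth tied to thirty-second (eighth + thirty-second) = 5; dotted eighth note = 6; thirty-second = 1; thirty-second = 1; thirty-second = 1; thirty-second = 1; eighth = 4.
Altogether 8 + 8 + 1 + 5 + 6 + 1 + 1 + 1 + 1 + 4 = 36.
Remaining: 48 − 36 = 12 thirty-second notes, which is a dotted quarter note.

dotted quarter note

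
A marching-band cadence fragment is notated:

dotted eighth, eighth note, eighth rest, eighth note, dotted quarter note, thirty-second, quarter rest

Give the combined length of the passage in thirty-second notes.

Express everything in thirty-second notes: dotted eighth = 6; eighth note = 4; eighth rest = 4; eighth note = 4; dotted quarter note = 12; thirty-second = 1; quarter rest = 8.
Adding: 6 + 4 + 4 + 4 + 12 + 1 + 8 = 39 thirty-second notes.

39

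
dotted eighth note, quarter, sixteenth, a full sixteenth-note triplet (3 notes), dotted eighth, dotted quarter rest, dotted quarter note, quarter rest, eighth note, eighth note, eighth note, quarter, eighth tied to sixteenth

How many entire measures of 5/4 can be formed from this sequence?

2

One bar of 5/4 = 20 sixteenth notes.
Express everything in sixteenth notes: dotted eighth note = 3; quarter = 4; sixteenth = 1; a full sixteenth-note triplet (3 notes) (three triplet sixteenths span one eighth) = 2; dotted eighth = 3; dotted quarter rest = 6; dotted quarter note = 6; quarter rest = 4; eighth note = 2; eighth note = 2; eighth note = 2; quarter = 4; eighth tied to sixteenth (eighth + sixteenth) = 3.
Adding: 3 + 4 + 1 + 2 + 3 + 6 + 6 + 4 + 2 + 2 + 2 + 4 + 3 = 42.
42 ÷ 20 = 2 complete bars with 2 left over.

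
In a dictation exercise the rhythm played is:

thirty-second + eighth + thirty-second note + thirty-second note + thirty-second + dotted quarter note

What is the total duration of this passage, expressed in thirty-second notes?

20

Convert each value to thirty-second notes: thirty-second = 1; eighth = 4; thirty-second note = 1; thirty-second note = 1; thirty-second = 1; dotted quarter note = 12.
Total: 1 + 4 + 1 + 1 + 1 + 12 = 20 thirty-second notes.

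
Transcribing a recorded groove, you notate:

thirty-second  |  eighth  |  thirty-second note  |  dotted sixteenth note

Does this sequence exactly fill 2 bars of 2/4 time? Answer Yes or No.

One bar of 2/4 = 16 thirty-second notes, so 2 bars = 32.
Working in thirty-second notes: thirty-second = 1; eighth = 4; thirty-second note = 1; dotted sixteenth note = 3.
Altogether 1 + 4 + 1 + 3 = 9.
9 falls short of 32, so the answer is No.

No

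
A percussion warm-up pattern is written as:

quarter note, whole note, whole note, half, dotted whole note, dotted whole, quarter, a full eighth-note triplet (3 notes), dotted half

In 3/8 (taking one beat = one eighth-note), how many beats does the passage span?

56

One eighth-note beat = 2 sixteenth notes.
Express everything in sixteenth notes: quarter note = 4; whole note = 16; whole note = 16; half = 8; dotted whole note = 24; dotted whole = 24; quarter = 4; a full eighth-note triplet (3 notes) (three triplet eighths span one quarter) = 4; dotted half = 12.
Adding: 4 + 16 + 16 + 8 + 24 + 24 + 4 + 4 + 12 = 112.
112 ÷ 2 = 56 beats.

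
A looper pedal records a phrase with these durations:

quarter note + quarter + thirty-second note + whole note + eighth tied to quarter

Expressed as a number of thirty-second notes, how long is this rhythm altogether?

In thirty-second notes: quarter note = 8; quarter = 8; thirty-second note = 1; whole note = 32; eighth tied to quarter (eighth + quarter) = 12.
Adding: 8 + 8 + 1 + 32 + 12 = 61 thirty-second notes.

61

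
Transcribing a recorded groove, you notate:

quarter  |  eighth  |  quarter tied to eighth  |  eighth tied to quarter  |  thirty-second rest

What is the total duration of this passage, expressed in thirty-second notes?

Express everything in thirty-second notes: quarter = 8; eighth = 4; quarter tied to eighth (quarter + eighth) = 12; eighth tied to quarter (eighth + quarter) = 12; thirty-second rest = 1.
Altogether 8 + 4 + 12 + 12 + 1 = 37 thirty-second notes.

37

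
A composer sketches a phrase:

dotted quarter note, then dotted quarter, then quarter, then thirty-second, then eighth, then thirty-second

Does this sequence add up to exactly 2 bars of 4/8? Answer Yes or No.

One bar of 4/8 = 16 thirty-second notes, so 2 bars = 32.
Convert each value to thirty-second notes: dotted quarter note = 12; dotted quarter = 12; quarter = 8; thirty-second = 1; eighth = 4; thirty-second = 1.
Sum: 12 + 12 + 8 + 1 + 4 + 1 = 38.
38 exceeds 32, so the answer is No.

No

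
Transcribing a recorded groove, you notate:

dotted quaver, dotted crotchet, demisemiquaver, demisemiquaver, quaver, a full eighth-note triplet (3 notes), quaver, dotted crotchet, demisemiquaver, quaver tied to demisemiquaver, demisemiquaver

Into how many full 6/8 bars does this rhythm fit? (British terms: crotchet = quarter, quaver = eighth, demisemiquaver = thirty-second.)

2

One bar of 6/8 = 24 thirty-second notes.
Working in thirty-second notes: dotted quaver = 6; dotted crotchet = 12; demisemiquaver = 1; demisemiquaver = 1; quaver = 4; a full eighth-note triplet (3 notes) (three triplet eighths span one quarter) = 8; quaver = 4; dotted crotchet = 12; demisemiquaver = 1; quaver tied to demisemiquaver (quaver + demisemiquaver) = 5; demisemiquaver = 1.
Adding: 6 + 12 + 1 + 1 + 4 + 8 + 4 + 12 + 1 + 5 + 1 = 55.
55 ÷ 24 = 2 complete bars with 7 left over.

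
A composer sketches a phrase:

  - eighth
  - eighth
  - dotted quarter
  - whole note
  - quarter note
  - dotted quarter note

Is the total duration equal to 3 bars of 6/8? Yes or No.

Yes

One bar of 6/8 = 6 eighth notes, so 3 bars = 18.
Convert each value to eighth notes: eighth = 1; eighth = 1; dotted quarter = 3; whole note = 8; quarter note = 2; dotted quarter note = 3.
Total: 1 + 1 + 3 + 8 + 2 + 3 = 18.
18 equals 18, so the answer is Yes.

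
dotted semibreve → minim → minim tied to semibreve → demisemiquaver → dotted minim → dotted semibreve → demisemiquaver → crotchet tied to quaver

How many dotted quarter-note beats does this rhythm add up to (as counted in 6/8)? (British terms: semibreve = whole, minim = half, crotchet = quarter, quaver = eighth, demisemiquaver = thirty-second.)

16.5

One dotted quarter-note beat = 12 thirty-second notes.
Working in thirty-second notes: dotted semibreve = 48; minim = 16; minim tied to semibreve (minim + semibreve) = 48; demisemiquaver = 1; dotted minim = 24; dotted semibreve = 48; demisemiquaver = 1; crotchet tied to quaver (crotchet + quaver) = 12.
Adding: 48 + 16 + 48 + 1 + 24 + 48 + 1 + 12 = 198.
198 ÷ 12 = 16.5 beats.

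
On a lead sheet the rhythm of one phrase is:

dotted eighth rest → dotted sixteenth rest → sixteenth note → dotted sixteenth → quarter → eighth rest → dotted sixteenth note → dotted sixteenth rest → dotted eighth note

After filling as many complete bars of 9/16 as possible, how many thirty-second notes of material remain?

2

One bar of 9/16 = 18 thirty-second notes.
Express everything in thirty-second notes: dotted eighth rest = 6; dotted sixteenth rest = 3; sixteenth note = 2; dotted sixteenth = 3; quarter = 8; eighth rest = 4; dotted sixteenth note = 3; dotted sixteenth rest = 3; dotted eighth note = 6.
Sum: 6 + 3 + 2 + 3 + 8 + 4 + 3 + 3 + 6 = 38.
38 ÷ 18 = 2 complete bars with 2 thirty-second notes remaining.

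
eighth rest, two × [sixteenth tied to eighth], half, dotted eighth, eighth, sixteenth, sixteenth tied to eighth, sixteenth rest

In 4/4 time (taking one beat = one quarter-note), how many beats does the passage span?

6.5

One quarter-note beat = 4 sixteenth notes.
Express everything in sixteenth notes: eighth rest = 2; sixteenth tied to eighth (sixteenth + eighth) = 3; sixteenth tied to eighth (sixteenth + eighth) = 3; half = 8; dotted eighth = 3; eighth = 2; sixteenth = 1; sixteenth tied to eighth (sixteenth + eighth) = 3; sixteenth rest = 1.
Adding: 2 + 3 + 3 + 8 + 3 + 2 + 1 + 3 + 1 = 26.
26 ÷ 4 = 6.5 beats.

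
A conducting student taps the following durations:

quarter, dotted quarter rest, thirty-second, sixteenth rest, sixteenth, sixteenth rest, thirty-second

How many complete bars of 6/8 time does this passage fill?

1

One bar of 6/8 = 24 thirty-second notes.
Express everything in thirty-second notes: quarter = 8; dotted quarter rest = 12; thirty-second = 1; sixteenth rest = 2; sixteenth = 2; sixteenth rest = 2; thirty-second = 1.
Adding: 8 + 12 + 1 + 2 + 2 + 2 + 1 = 28.
28 ÷ 24 = 1 complete bar with 4 left over.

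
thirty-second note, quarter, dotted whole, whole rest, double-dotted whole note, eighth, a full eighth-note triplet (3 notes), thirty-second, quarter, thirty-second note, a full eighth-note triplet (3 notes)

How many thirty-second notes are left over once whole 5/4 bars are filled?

15

One bar of 5/4 = 40 thirty-second notes.
In thirty-second notes: thirty-second note = 1; quarter = 8; dotted whole = 48; whole rest = 32; double-dotted whole note = 56; eighth = 4; a full eighth-note triplet (3 notes) (three triplet eighths span one quarter) = 8; thirty-second = 1; quarter = 8; thirty-second note = 1; a full eighth-note triplet (3 notes) (three triplet eighths span one quarter) = 8.
Altogether 1 + 8 + 48 + 32 + 56 + 4 + 8 + 1 + 8 + 1 + 8 = 175.
175 ÷ 40 = 4 complete bars with 15 thirty-second notes remaining.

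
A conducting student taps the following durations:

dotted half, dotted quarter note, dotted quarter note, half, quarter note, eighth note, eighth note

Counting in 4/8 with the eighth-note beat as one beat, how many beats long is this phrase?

20

One eighth-note beat = 2 sixteenth notes.
Convert each value to sixteenth notes: dotted half = 12; dotted quarter note = 6; dotted quarter note = 6; half = 8; quarter note = 4; eighth note = 2; eighth note = 2.
Altogether 12 + 6 + 6 + 8 + 4 + 2 + 2 = 40.
40 ÷ 2 = 20 beats.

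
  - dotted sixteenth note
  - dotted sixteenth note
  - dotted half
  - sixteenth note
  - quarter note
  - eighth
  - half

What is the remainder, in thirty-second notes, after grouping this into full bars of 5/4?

20

One bar of 5/4 = 40 thirty-second notes.
Express everything in thirty-second notes: dotted sixteenth note = 3; dotted sixteenth note = 3; dotted half = 24; sixteenth note = 2; quarter note = 8; eighth = 4; half = 16.
Sum: 3 + 3 + 24 + 2 + 8 + 4 + 16 = 60.
60 ÷ 40 = 1 complete bar with 20 thirty-second notes remaining.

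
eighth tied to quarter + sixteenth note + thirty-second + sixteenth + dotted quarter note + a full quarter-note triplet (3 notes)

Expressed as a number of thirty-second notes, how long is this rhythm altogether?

45

Express everything in thirty-second notes: eighth tied to quarter (eighth + quarter) = 12; sixteenth note = 2; thirty-second = 1; sixteenth = 2; dotted quarter note = 12; a full quarter-note triplet (3 notes) (three triplet quarters span one half) = 16.
Sum: 12 + 2 + 1 + 2 + 12 + 16 = 45 thirty-second notes.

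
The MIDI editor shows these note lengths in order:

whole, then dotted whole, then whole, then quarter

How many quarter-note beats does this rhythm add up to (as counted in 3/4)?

One quarter-note beat = 2 eighth notes.
Working in eighth notes: whole = 8; dotted whole = 12; whole = 8; quarter = 2.
Sum: 8 + 12 + 8 + 2 = 30.
30 ÷ 2 = 15 beats.

15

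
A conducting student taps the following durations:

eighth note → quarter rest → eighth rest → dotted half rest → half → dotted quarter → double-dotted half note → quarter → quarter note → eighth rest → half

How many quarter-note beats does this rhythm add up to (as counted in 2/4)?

One quarter-note beat = 2 eighth notes.
Express everything in eighth notes: eighth note = 1; quarter rest = 2; eighth rest = 1; dotted half rest = 6; half = 4; dotted quarter = 3; double-dotted half note = 7; quarter = 2; quarter note = 2; eighth rest = 1; half = 4.
Adding: 1 + 2 + 1 + 6 + 4 + 3 + 7 + 2 + 2 + 1 + 4 = 33.
33 ÷ 2 = 16.5 beats.

16.5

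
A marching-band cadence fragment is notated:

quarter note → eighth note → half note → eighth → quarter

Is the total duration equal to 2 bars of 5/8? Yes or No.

Yes

One bar of 5/8 = 5 eighth notes, so 2 bars = 10.
In eighth notes: quarter note = 2; eighth note = 1; half note = 4; eighth = 1; quarter = 2.
Altogether 2 + 1 + 4 + 1 + 2 = 10.
10 equals 10, so the answer is Yes.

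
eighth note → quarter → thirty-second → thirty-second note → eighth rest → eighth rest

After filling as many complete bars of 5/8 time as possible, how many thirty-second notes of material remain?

2

One bar of 5/8 = 20 thirty-second notes.
Express everything in thirty-second notes: eighth note = 4; quarter = 8; thirty-second = 1; thirty-second note = 1; eighth rest = 4; eighth rest = 4.
Sum: 4 + 8 + 1 + 1 + 4 + 4 = 22.
22 ÷ 20 = 1 complete bar with 2 thirty-second notes remaining.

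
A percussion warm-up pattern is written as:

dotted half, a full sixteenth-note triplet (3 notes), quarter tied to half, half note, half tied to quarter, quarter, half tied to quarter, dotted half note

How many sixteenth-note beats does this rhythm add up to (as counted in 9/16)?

One sixteenth-note beat = 2 thirty-second notes.
Express everything in thirty-second notes: dotted half = 24; a full sixteenth-note triplet (3 notes) (three triplet sixteenths span one eighth) = 4; quarter tied to half (quarter + half) = 24; half note = 16; half tied to quarter (half + quarter) = 24; quarter = 8; half tied to quarter (half + quarter) = 24; dotted half note = 24.
Total: 24 + 4 + 24 + 16 + 24 + 8 + 24 + 24 = 148.
148 ÷ 2 = 74 beats.

74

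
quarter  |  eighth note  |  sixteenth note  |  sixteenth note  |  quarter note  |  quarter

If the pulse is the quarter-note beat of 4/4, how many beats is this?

4

One quarter-note beat = 4 sixteenth notes.
Convert each value to sixteenth notes: quarter = 4; eighth note = 2; sixteenth note = 1; sixteenth note = 1; quarter note = 4; quarter = 4.
Total: 4 + 2 + 1 + 1 + 4 + 4 = 16.
16 ÷ 4 = 4 beats.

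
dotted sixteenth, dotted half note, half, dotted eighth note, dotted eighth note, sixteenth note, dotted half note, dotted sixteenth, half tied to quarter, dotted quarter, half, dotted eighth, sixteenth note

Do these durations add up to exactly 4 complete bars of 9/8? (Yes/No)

One bar of 9/8 = 36 thirty-second notes, so 4 bars = 144.
Express everything in thirty-second notes: dotted sixteenth = 3; dotted half note = 24; half = 16; dotted eighth note = 6; dotted eighth note = 6; sixteenth note = 2; dotted half note = 24; dotted sixteenth = 3; half tied to quarter (half + quarter) = 24; dotted quarter = 12; half = 16; dotted eighth = 6; sixteenth note = 2.
Total: 3 + 24 + 16 + 6 + 6 + 2 + 24 + 3 + 24 + 12 + 16 + 6 + 2 = 144.
144 equals 144, so the answer is Yes.

Yes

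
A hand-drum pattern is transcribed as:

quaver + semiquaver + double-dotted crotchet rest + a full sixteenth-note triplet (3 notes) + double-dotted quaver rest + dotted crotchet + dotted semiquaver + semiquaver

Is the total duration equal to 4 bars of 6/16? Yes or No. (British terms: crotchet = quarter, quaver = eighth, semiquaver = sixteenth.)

Yes

One bar of 6/16 = 12 thirty-second notes, so 4 bars = 48.
Working in thirty-second notes: quaver = 4; semiquaver = 2; double-dotted crotchet rest = 14; a full sixteenth-note triplet (3 notes) (three triplet sixteenths span one eighth) = 4; double-dotted quaver rest = 7; dotted crotchet = 12; dotted semiquaver = 3; semiquaver = 2.
Adding: 4 + 2 + 14 + 4 + 7 + 12 + 3 + 2 = 48.
48 equals 48, so the answer is Yes.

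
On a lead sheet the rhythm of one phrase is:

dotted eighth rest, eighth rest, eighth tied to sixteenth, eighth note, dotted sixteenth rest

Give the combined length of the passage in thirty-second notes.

In thirty-second notes: dotted eighth rest = 6; eighth rest = 4; eighth tied to sixteenth (eighth + sixteenth) = 6; eighth note = 4; dotted sixteenth rest = 3.
Altogether 6 + 4 + 6 + 4 + 3 = 23 thirty-second notes.

23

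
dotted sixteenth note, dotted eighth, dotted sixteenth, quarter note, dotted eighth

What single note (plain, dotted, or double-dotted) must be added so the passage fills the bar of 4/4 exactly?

dotted eighth note

The bar of 4/4 = 32 thirty-second notes.
Each duration in thirty-second notes: dotted sixteenth note = 3; dotted eighth = 6; dotted sixteenth = 3; quarter note = 8; dotted eighth = 6.
Altogether 3 + 6 + 3 + 8 + 6 = 26.
Remaining: 32 − 26 = 6 thirty-second notes, which is a dotted eighth note.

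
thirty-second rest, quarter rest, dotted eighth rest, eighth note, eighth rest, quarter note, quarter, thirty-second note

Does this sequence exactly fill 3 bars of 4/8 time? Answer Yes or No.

No

One bar of 4/8 = 16 thirty-second notes, so 3 bars = 48.
Working in thirty-second notes: thirty-second rest = 1; quarter rest = 8; dotted eighth rest = 6; eighth note = 4; eighth rest = 4; quarter note = 8; quarter = 8; thirty-second note = 1.
Total: 1 + 8 + 6 + 4 + 4 + 8 + 8 + 1 = 40.
40 falls short of 48, so the answer is No.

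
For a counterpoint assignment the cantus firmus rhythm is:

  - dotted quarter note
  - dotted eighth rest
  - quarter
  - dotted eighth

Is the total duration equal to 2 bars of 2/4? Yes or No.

One bar of 2/4 = 8 sixteenth notes, so 2 bars = 16.
Working in sixteenth notes: dotted quarter note = 6; dotted eighth rest = 3; quarter = 4; dotted eighth = 3.
Total: 6 + 3 + 4 + 3 = 16.
16 equals 16, so the answer is Yes.

Yes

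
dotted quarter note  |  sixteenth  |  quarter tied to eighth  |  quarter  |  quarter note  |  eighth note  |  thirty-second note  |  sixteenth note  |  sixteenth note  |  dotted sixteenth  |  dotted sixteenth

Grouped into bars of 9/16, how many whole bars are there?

One bar of 9/16 = 18 thirty-second notes.
Express everything in thirty-second notes: dotted quarter note = 12; sixteenth = 2; quarter tied to eighth (quarter + eighth) = 12; quarter = 8; quarter note = 8; eighth note = 4; thirty-second note = 1; sixteenth note = 2; sixteenth note = 2; dotted sixteenth = 3; dotted sixteenth = 3.
Altogether 12 + 2 + 12 + 8 + 8 + 4 + 1 + 2 + 2 + 3 + 3 = 57.
57 ÷ 18 = 3 complete bars with 3 left over.

3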